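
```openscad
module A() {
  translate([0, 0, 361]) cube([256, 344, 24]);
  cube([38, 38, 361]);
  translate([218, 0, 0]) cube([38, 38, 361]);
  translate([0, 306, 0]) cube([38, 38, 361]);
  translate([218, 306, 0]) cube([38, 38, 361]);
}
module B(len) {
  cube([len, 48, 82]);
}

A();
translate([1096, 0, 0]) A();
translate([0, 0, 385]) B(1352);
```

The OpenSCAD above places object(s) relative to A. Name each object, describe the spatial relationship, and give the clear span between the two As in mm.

Second stool starts at x = 1096; first ends at x = 256; clear span = 1096 − 256 = 840 mm.

A is a stool. B is a beam. A beam spans the tops of two stools. The clear span between the two stools is 840 mm.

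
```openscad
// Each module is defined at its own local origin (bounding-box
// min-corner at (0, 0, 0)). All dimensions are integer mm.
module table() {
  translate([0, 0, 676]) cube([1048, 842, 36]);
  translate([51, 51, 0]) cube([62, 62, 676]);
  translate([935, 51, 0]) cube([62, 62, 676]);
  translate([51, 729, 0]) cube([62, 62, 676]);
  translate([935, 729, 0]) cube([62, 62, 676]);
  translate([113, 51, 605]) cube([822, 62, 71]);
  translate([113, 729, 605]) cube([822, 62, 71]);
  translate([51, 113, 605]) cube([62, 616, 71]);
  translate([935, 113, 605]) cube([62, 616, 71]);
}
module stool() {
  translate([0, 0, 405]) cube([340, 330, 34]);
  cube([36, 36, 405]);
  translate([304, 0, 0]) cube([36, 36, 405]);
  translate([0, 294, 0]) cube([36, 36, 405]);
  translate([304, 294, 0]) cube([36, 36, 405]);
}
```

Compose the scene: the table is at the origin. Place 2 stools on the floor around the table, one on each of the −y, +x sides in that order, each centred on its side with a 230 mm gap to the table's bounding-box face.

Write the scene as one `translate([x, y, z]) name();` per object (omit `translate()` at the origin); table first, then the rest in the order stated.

table();
translate([354, -560, 0]) stool();
translate([1278, 256, 0]) stool();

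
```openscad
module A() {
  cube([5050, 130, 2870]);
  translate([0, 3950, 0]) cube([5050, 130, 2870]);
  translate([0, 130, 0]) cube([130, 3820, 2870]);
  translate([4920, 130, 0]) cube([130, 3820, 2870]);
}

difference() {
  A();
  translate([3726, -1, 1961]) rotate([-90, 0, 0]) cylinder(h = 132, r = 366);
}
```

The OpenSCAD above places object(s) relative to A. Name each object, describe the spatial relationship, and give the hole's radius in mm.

The subtracted cylinder has r = 366 mm.

A is a house frame. The house frame has a circular hole through its front wall. The hole's radius is 366 mm.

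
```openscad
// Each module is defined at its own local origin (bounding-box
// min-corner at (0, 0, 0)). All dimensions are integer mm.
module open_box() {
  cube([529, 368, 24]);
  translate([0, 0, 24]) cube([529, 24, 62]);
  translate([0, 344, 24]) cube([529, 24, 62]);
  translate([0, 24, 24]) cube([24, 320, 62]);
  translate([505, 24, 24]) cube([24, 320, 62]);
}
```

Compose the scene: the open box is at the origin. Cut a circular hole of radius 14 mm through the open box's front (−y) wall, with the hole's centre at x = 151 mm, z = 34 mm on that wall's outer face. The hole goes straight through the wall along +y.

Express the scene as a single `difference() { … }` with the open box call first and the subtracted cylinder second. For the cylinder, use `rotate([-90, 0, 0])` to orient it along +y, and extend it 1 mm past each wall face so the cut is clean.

difference() {
  open_box();
  translate([151, -1, 34]) rotate([-90, 0, 0]) cylinder(h = 26, r = 14);
}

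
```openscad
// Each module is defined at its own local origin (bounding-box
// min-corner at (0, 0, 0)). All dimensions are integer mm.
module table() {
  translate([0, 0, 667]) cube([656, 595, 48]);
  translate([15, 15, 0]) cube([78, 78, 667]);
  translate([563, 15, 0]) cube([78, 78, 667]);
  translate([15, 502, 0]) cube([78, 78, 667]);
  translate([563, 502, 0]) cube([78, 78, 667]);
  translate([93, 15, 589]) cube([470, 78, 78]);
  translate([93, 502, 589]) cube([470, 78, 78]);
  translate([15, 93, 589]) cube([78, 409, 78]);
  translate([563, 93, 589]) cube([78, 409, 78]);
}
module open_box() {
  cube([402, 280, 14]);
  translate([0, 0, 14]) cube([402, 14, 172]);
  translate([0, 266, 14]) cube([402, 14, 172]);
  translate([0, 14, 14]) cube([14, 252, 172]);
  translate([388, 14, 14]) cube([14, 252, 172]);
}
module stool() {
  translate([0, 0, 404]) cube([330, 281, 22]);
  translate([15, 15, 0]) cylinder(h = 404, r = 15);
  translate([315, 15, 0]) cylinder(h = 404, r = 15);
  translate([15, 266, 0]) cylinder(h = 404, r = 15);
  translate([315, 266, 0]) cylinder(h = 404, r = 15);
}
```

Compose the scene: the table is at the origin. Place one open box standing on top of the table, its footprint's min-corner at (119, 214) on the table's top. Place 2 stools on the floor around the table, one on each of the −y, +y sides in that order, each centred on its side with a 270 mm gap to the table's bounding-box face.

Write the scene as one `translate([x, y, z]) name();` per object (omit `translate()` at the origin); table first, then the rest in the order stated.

table();
translate([119, 214, 715]) open_box();
translate([163, -551, 0]) stool();
translate([163, 865, 0]) stool();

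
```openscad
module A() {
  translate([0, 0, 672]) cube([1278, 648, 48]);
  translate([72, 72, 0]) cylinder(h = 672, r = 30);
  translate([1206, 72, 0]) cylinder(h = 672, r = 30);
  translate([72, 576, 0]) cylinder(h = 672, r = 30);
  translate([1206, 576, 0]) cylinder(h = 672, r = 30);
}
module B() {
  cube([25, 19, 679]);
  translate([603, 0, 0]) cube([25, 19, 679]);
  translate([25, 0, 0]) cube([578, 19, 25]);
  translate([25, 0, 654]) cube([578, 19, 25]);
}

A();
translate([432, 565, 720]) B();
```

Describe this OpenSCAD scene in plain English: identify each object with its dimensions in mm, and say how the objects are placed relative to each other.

A is a table with a 1278×648 mm rectangular top, 48 mm thick, top surface at z = 720 mm, supported by four round legs of 60 mm diameter, each leg's bounding box inset 42 mm from the nearest pair of top edges, running from the floor.

B is a rectangular picture frame lying in the x–z plane (depth along y). The opening is 578 mm wide (x) by 629 mm tall (z), surrounded by a border 25 mm wide on all four sides. The frame is 19 mm deep and is made of two full-height vertical stiles with two horizontal rails fitted between them.

The picture frame is on top of the table.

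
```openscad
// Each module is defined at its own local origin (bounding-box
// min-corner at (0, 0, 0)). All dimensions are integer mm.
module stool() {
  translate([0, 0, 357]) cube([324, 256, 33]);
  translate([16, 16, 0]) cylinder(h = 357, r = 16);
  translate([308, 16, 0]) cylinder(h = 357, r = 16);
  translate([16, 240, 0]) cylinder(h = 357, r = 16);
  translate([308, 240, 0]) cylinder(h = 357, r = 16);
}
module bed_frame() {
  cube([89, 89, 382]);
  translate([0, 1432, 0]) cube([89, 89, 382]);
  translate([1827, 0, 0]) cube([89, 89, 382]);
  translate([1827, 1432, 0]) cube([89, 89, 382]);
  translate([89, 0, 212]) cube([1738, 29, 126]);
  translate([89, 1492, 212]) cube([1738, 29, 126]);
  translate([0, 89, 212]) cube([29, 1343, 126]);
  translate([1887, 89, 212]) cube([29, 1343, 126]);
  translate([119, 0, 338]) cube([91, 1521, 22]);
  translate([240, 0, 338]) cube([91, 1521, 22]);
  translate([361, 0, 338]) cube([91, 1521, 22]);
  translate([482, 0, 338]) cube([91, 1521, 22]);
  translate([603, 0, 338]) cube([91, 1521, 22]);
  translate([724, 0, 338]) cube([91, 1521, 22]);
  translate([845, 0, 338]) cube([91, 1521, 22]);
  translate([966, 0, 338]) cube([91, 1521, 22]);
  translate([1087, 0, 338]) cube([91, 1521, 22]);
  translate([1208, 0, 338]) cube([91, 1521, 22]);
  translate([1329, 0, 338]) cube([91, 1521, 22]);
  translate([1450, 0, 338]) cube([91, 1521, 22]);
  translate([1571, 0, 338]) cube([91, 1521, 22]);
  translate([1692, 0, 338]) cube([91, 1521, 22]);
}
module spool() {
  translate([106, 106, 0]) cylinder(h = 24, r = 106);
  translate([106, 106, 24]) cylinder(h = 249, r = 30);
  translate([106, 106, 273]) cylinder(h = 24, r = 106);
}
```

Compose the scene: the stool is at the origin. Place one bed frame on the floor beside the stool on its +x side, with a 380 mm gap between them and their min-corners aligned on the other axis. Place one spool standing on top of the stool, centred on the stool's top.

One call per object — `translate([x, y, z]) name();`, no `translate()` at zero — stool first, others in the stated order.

stool();
translate([704, 0, 0]) bed_frame();
translate([56, 22, 390]) spool();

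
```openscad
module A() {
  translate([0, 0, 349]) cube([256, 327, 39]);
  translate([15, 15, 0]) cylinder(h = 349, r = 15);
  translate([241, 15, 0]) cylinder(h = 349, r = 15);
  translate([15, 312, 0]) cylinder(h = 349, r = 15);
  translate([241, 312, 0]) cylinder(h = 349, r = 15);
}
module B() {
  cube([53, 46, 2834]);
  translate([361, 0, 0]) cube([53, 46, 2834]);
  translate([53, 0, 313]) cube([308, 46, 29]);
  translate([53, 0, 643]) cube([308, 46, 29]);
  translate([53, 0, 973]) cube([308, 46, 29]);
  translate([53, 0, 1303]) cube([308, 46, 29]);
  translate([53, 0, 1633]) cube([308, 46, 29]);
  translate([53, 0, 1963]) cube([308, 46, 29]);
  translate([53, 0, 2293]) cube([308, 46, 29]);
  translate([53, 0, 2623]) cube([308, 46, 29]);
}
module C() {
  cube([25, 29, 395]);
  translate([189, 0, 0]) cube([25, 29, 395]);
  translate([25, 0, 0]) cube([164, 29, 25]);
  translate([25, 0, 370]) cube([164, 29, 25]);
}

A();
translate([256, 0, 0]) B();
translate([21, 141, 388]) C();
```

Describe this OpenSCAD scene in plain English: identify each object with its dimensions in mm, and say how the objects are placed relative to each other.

A is a four-legged stool. The seat is 256×327 mm, 39 mm thick, top at z = 388 mm. It stands on four round legs, each 30 mm in diameter, from z = 0 to the seat underside, each leg's axis is inset half a diameter from the nearest pair of seat edges (so the leg's bounding box is flush with the corner).

B is a straight ladder. Two 53×46 mm vertical rails, 2834 mm tall, stand 414 mm apart (outside-to-outside) with their front faces coplanar on the −y side. 8 rungs, each 46 mm deep and 29 mm tall, span between the inner faces of the rails, front faces flush with the rails. The lowest rung's underside is at z = 313 mm and rungs are spaced 330 mm apart (underside to underside).

C is a rectangular picture frame lying in the x–z plane (depth along y). The opening is 164 mm wide (x) by 345 mm tall (z), surrounded by a border 25 mm wide on all four sides. The frame is 29 mm deep and is made of two full-height vertical stiles with two horizontal rails fitted between them.

The ladder is against the stool's +x side, with their −y faces flush. The picture frame is on top of the stool.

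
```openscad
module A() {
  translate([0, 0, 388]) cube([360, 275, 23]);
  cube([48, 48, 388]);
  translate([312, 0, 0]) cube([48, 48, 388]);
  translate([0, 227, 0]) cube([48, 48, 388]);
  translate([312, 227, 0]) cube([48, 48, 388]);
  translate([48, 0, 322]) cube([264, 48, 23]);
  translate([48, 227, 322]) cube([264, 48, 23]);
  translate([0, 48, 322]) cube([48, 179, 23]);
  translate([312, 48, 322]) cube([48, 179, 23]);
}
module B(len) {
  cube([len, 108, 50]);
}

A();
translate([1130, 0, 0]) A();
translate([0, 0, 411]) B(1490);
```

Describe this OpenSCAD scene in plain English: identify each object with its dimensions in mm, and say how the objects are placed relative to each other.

A is a simple wooden stool: a rectangular seat 360 mm (x) by 275 mm (y), 23 mm thick, top face at z = 411 mm, on four square legs, each 48×48 mm in cross-section. The legs rest on z = 0, each flush with a corner of the seat. Four stretchers, 48 mm wide and 23 mm tall, connect adjacent legs with their undersides at z = 322 mm, each running between the inner faces of the legs it joins and aligned with the legs' outer faces on the other axis.

B is a rectangular beam 1490 mm long (x), 108 mm deep (y), 50 mm thick (z).

The beam spans the tops of two stools placed 770 mm apart, resting at z = 411 mm.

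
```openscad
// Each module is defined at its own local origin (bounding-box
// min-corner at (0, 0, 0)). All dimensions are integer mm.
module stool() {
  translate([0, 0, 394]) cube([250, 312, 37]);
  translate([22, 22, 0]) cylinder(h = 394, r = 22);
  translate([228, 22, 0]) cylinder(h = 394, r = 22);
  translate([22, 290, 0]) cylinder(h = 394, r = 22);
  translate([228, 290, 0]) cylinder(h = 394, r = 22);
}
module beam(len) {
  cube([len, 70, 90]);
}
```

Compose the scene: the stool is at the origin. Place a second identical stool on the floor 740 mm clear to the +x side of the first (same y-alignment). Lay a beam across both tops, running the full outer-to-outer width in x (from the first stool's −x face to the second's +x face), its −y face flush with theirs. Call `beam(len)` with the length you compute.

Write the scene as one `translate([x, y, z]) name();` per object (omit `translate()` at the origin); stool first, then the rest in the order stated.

stool();
translate([990, 0, 0]) stool();
translate([0, 0, 431]) beam(1240);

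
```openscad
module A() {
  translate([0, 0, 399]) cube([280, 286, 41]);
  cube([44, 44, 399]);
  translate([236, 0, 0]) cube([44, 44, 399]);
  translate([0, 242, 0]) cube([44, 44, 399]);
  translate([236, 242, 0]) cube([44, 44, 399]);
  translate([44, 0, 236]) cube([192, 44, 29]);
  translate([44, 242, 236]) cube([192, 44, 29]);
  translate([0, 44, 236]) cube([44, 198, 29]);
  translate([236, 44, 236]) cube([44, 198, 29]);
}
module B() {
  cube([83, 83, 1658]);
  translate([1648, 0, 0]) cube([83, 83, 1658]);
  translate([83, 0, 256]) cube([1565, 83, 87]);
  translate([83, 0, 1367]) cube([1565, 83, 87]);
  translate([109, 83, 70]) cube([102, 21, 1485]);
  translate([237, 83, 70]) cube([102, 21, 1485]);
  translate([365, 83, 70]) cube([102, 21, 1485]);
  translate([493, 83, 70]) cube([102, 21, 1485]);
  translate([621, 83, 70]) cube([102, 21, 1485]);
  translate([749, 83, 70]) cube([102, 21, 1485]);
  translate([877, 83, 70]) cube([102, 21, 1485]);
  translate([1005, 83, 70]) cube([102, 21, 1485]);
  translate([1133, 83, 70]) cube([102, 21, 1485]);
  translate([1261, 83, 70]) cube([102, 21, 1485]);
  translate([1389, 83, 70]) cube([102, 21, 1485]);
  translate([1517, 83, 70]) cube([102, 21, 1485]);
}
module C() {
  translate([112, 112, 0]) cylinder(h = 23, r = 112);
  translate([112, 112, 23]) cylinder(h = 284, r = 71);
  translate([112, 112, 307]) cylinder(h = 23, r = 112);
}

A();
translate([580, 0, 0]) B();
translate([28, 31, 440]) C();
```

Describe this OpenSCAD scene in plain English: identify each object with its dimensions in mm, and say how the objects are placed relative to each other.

A is a simple wooden stool: a rectangular seat 280 mm (x) by 286 mm (y), 41 mm thick, top face at z = 440 mm, on four square legs, each 44×44 mm in cross-section. The legs rest on z = 0, each flush with a corner of the seat. Four stretchers, 44 mm wide and 29 mm tall, connect adjacent legs with their undersides at z = 236 mm, each running between the inner faces of the legs it joins and aligned with the legs' outer faces on the other axis.

B is a fence section. Two 83×83 mm posts, 1658 mm tall, stand on the floor with a clear span of 1565 mm between their inner faces. Two horizontal rails of 83×87 mm section span the gap between the posts with their undersides at z = 256 mm and z = 1367 mm, flush with the posts' −y face. 12 pickets, each 102 mm wide, 21 mm thick and 1485 mm tall, are fixed to the +y face of the rails with their bottoms at z = 70 mm, evenly spaced across the span with equal gaps (rounded down to the nearest mm) at the −x end and between each pair — any rounding remainder accumulates at the +x end.

C is a spool: two coaxial disc flanges of radius 112 mm and thickness 23 mm, joined by a core cylinder of radius 71 mm and height 284 mm. The lower flange rests on z = 0 and the three cylinders share a vertical axis.

The fence section is on the floor beside the stool on its +x side. The spool is on top of the stool, centred.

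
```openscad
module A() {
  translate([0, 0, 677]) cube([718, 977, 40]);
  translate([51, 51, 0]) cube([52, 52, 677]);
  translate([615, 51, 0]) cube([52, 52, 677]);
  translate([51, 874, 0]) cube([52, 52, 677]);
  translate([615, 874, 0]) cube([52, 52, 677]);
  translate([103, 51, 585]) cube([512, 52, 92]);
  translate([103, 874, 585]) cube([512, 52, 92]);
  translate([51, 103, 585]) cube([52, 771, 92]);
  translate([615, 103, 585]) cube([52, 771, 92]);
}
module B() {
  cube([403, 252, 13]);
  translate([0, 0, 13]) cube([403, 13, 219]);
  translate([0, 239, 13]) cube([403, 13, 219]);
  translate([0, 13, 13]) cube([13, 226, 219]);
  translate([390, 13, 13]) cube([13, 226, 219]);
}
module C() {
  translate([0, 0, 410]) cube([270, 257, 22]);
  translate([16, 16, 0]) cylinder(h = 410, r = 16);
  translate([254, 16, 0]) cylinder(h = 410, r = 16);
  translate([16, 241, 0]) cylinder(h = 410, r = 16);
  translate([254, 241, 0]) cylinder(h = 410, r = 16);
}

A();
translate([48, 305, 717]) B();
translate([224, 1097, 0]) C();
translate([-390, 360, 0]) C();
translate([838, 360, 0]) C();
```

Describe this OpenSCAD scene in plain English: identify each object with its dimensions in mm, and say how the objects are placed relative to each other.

A is a rectangular dining table. The top is 718×977×40 mm with its upper surface at z = 717 mm. It stands on four 52×52 mm square legs, each inset 51 mm from the nearest pair of top edges, running from the floor to the underside of the top. Four apron rails, 52 mm thick and 92 mm tall, run between adjacent legs with their top edges flush with the underside of the top and their outer faces flush with the legs' outer faces.

B is an open storage box with external size 403×252×232 mm and wall thickness 13 mm (the base is also 13 mm thick). The base covers the whole footprint; the four walls stand on the base, with the y-facing walls full-width and the x-facing walls fitting between their inner faces.

C is a simple wooden stool: a rectangular seat 270 mm (x) by 257 mm (y), 22 mm thick, top face at z = 432 mm, on four round legs, each 32 mm in diameter. The legs rest on z = 0, each leg's axis is inset half a diameter from the nearest pair of seat edges (so the leg's bounding box is flush with the corner).

The open box is on top of the table. Three stools sit around the table at the +y, −x, +x sides.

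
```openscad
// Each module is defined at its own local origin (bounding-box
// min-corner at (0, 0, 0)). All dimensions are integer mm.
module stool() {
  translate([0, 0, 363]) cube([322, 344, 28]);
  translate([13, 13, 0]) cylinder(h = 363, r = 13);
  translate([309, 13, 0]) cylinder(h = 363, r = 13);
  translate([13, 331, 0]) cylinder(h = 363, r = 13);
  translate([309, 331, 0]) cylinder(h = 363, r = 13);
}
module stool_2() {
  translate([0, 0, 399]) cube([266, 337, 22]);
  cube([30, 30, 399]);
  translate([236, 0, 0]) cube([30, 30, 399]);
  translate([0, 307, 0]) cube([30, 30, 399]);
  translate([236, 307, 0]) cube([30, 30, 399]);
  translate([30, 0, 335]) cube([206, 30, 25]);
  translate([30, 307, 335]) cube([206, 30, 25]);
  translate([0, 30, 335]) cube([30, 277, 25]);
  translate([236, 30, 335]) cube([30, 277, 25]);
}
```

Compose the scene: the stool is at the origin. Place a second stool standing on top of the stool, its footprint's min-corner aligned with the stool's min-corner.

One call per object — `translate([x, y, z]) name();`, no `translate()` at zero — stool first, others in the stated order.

stool();
translate([0, 0, 391]) stool_2();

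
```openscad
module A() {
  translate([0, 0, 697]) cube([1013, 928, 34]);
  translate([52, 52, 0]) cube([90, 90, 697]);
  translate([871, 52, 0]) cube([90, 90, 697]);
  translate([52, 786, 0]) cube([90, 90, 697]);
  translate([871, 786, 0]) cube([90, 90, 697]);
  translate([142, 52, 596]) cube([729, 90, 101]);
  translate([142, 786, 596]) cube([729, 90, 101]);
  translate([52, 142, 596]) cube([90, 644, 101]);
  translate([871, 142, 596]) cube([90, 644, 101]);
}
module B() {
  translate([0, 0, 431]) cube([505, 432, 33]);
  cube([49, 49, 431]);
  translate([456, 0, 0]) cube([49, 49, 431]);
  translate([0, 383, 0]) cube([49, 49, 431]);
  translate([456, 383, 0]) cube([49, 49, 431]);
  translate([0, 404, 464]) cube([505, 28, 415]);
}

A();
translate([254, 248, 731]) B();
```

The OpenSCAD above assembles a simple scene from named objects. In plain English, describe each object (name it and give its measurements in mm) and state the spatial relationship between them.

A is a table: top 1013 mm (x) × 928 mm (y), 34 mm thick, upper face at z = 731 mm, on four 90×90 mm square legs, each inset 52 mm from the nearest pair of top edges, running from z = 0 to the bottom of the top. Four apron rails, 90 mm thick and 101 mm tall, run between adjacent legs with their top edges flush with the underside of the top and their outer faces flush with the legs' outer faces.

B is a chair: 505×432 mm seat, 33 mm thick, top at z = 464 mm, on four 49 mm square corner legs flush with the seat edges. A 28 mm thick backrest slab spans the full seat width, extending 415 mm above the seat top, its back face flush with the seat's +y edge.

The chair is on top of the table, centred.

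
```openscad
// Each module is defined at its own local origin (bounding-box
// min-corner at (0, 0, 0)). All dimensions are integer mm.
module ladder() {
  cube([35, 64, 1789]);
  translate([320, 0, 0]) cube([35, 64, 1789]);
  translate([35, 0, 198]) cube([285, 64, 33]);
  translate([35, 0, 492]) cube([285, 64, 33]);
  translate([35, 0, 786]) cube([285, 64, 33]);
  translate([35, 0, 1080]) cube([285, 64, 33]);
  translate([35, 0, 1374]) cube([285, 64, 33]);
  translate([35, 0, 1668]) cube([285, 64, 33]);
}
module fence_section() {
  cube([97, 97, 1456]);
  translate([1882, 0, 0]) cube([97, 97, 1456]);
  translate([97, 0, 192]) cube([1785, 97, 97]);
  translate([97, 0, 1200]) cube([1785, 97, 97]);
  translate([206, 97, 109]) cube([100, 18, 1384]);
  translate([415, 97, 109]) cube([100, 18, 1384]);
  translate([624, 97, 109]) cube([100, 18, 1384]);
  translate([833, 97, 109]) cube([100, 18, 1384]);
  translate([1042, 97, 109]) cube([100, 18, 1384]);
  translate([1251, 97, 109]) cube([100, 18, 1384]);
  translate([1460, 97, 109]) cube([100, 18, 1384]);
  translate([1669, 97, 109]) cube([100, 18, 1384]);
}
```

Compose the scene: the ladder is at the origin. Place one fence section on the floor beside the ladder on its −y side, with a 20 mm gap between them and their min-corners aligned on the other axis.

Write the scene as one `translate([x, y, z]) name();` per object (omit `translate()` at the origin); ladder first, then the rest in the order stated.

ladder();
translate([0, -135, 0]) fence_section();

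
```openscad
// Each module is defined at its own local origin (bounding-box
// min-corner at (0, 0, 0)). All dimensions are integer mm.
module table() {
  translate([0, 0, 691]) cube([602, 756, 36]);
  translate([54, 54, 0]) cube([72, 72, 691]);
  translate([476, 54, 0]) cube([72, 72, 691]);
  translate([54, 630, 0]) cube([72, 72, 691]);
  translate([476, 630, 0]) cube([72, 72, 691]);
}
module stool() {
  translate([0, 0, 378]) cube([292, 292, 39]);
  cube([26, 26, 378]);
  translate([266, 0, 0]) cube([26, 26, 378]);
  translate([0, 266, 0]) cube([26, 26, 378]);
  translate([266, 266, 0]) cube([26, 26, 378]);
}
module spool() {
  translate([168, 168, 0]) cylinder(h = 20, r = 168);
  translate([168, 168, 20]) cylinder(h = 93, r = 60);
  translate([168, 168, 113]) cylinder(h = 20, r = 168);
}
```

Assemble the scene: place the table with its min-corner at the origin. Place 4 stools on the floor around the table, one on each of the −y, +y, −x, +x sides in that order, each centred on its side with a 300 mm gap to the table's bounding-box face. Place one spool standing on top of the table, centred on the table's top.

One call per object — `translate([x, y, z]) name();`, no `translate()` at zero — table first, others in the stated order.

table();
translate([155, -592, 0]) stool();
translate([155, 1056, 0]) stool();
translate([-592, 232, 0]) stool();
translate([902, 232, 0]) stool();
translate([133, 210, 727]) spool();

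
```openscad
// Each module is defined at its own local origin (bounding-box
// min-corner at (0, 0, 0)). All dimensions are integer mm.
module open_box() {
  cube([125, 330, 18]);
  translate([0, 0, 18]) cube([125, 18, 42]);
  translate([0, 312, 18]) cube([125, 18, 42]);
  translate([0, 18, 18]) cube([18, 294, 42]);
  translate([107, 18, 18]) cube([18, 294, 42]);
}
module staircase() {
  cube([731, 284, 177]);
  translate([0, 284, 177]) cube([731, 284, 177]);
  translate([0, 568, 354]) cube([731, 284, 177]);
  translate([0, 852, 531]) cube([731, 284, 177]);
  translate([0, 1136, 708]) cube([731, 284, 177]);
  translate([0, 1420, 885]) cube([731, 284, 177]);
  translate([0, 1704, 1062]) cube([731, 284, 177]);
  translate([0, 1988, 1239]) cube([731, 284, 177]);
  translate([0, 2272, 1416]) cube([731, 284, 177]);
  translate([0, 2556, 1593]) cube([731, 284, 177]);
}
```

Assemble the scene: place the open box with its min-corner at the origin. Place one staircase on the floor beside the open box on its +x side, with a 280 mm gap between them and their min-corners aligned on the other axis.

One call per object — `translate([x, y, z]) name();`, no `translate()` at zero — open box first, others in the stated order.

open_box();
translate([405, 0, 0]) staircase();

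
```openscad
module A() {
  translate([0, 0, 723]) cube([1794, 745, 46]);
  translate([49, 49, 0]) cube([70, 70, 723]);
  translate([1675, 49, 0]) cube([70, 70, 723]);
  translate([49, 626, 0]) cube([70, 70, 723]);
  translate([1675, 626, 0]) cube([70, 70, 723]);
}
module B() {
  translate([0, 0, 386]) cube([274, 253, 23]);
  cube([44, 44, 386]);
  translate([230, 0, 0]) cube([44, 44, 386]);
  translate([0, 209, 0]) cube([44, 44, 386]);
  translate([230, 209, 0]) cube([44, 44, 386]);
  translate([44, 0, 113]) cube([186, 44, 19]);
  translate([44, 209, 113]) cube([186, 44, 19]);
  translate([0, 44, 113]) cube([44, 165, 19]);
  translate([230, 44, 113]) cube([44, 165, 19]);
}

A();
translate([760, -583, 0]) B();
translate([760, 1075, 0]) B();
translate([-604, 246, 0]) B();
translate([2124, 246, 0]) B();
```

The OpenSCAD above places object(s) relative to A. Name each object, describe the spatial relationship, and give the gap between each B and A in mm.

A is a table. B is a stool. Four stools sit around the table at the −y, +y, −x, +x sides. The gap between each stool and the table is 330 mm.

Each stool's nearest face is 330 mm from the table's bounding box.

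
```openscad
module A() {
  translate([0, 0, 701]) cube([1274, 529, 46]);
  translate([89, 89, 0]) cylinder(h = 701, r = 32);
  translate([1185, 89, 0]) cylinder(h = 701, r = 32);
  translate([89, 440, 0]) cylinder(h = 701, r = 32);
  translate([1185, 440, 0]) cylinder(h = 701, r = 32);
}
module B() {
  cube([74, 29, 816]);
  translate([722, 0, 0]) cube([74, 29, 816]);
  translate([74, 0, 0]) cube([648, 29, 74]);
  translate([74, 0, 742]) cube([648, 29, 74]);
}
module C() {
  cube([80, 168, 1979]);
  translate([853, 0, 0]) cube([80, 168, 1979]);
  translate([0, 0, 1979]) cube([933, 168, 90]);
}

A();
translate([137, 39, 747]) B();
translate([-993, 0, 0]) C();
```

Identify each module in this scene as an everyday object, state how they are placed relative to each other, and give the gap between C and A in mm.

A is a table. B is a picture frame. C is a door frame. The picture frame is on top of the table. The door frame is on the floor beside the table on its −x side. The gap between the door frame and the table is 60 mm.

The door frame's nearest face is 60 mm from the table's −x face.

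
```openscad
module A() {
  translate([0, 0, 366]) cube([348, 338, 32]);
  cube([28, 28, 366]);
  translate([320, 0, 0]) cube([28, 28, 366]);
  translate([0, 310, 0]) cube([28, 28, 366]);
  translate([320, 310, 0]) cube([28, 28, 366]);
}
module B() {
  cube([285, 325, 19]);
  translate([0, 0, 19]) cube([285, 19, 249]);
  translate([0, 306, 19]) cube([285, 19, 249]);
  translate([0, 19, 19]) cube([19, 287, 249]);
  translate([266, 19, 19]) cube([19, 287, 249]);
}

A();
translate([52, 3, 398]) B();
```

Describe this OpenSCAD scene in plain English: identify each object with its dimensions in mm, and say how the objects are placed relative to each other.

A is a four-legged stool. The seat is 348×338 mm, 32 mm thick, top at z = 398 mm. It stands on four square legs, each 28×28 mm in cross-section, from z = 0 to the seat underside, each flush with a corner of the seat.

B is an open-topped rectangular box: outside dimensions 285×325×268 mm, with a uniform wall and base thickness of 19 mm. The base is a full 285×325 slab on the floor; four walls sit on top of the base. The front and back walls (the −y and +y sides) span the full width; the two side walls fit between them.

The open box is on top of the stool.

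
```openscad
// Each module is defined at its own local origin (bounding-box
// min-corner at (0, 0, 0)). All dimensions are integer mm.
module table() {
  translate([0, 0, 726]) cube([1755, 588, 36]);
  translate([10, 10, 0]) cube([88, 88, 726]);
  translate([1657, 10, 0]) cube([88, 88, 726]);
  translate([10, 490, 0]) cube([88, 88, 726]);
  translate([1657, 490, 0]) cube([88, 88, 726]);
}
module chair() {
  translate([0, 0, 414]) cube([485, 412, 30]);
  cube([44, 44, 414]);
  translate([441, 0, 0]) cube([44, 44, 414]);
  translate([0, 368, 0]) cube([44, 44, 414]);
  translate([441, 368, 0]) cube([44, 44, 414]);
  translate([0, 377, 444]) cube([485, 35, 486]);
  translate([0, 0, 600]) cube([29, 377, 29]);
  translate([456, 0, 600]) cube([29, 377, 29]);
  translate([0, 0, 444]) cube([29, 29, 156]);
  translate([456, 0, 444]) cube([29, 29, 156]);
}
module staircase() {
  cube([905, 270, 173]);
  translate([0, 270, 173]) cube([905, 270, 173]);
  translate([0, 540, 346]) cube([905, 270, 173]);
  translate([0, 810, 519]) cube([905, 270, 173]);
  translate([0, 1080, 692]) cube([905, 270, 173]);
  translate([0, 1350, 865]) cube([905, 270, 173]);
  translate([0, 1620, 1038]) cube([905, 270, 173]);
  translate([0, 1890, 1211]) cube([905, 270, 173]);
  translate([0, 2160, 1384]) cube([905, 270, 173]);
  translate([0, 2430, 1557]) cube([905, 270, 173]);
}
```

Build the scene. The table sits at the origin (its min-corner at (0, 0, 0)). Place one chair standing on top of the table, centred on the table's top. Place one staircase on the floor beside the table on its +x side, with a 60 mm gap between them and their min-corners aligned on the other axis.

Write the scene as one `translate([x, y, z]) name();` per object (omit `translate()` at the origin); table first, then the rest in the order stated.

table();
translate([635, 88, 762]) chair();
translate([1815, 0, 0]) staircase();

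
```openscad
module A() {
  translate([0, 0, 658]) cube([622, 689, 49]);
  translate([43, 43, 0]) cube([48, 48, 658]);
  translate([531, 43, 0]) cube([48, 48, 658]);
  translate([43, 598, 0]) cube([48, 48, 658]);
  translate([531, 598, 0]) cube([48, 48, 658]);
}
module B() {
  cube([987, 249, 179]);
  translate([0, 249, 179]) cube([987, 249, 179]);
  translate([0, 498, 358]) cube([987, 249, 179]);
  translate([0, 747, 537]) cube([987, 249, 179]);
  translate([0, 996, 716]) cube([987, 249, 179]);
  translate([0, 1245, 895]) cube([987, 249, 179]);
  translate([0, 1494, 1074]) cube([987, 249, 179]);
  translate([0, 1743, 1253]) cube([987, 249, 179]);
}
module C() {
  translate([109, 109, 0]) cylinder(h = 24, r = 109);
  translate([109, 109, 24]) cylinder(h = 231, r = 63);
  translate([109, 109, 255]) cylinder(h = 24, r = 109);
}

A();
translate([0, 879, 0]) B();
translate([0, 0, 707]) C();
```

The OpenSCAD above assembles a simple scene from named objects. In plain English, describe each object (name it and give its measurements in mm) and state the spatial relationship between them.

A is a rectangular dining table. The top is 622×689×49 mm with its upper surface at z = 707 mm. It stands on four 48×48 mm square legs, each inset 43 mm from the nearest pair of top edges, running from the floor to the underside of the top.

B is a run of 8 identical solid stair steps. Each tread is 987×249 mm and each step block is 179 mm high. Step 1 rests on the floor; step k is offset from step 1 by (k−1)×249 mm in y and (k−1)×179 mm in z.

C is a spool: two coaxial disc flanges of radius 109 mm and thickness 24 mm, joined by a core cylinder of radius 63 mm and height 231 mm. The lower flange rests on z = 0 and the three cylinders share a vertical axis.

The staircase is on the floor beside the table on its +y side. The spool is on top of the table.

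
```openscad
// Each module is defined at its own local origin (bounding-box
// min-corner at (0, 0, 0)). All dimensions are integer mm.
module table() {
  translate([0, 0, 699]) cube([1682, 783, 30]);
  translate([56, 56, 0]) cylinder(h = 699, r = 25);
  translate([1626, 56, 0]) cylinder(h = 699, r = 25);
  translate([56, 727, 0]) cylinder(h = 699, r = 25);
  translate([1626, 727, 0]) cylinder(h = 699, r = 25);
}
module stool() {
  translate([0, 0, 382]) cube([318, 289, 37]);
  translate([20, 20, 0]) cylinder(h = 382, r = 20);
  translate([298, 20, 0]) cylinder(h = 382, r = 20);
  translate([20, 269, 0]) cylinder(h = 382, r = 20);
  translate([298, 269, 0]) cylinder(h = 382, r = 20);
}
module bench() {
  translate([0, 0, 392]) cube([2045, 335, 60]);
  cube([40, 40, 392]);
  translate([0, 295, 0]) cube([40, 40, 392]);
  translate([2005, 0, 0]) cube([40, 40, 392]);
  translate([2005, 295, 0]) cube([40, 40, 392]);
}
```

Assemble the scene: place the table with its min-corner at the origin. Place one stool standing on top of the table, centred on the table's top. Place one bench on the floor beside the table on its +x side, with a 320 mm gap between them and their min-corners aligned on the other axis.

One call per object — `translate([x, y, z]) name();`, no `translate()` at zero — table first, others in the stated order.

table();
translate([682, 247, 729]) stool();
translate([2002, 0, 0]) bench();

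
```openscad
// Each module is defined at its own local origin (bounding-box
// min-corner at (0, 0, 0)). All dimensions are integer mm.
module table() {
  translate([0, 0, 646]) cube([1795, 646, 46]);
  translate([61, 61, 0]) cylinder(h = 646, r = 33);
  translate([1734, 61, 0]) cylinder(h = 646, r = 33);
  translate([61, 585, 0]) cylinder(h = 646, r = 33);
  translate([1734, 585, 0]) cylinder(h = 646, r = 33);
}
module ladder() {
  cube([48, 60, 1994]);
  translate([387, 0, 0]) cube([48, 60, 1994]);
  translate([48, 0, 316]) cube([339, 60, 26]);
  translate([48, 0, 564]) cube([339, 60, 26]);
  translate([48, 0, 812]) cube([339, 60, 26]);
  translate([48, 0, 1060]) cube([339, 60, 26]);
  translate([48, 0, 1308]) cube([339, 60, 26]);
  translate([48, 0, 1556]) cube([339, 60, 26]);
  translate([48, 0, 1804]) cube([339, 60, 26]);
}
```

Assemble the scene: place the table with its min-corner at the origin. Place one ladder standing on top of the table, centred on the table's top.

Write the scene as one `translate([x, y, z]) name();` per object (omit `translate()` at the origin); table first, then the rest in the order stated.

table();
translate([680, 293, 692]) ladder();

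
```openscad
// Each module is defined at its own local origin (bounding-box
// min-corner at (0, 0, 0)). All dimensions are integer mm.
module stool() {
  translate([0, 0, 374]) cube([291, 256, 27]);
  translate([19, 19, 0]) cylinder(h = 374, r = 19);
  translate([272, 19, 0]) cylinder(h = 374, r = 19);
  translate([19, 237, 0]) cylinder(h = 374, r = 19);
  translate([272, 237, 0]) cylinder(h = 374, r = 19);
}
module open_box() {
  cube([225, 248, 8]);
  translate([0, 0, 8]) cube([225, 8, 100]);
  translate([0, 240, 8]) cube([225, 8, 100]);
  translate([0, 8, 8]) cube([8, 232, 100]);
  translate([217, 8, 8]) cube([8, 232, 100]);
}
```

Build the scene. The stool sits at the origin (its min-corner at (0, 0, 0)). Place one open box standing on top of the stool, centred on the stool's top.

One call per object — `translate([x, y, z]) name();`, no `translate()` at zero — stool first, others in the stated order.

stool();
translate([33, 4, 401]) open_box();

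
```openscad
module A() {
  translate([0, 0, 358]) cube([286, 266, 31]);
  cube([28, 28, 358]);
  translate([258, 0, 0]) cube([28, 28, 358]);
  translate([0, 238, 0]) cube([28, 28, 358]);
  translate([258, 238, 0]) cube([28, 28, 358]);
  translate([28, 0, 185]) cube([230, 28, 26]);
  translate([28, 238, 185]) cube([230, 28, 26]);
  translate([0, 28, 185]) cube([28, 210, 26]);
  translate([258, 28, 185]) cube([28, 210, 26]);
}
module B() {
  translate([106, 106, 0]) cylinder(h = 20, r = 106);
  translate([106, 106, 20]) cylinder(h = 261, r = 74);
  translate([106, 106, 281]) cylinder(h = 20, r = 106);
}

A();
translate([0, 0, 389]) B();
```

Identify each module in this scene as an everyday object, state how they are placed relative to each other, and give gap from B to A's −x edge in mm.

A is a stool. B is a spool. The spool is on top of the stool. The gap from the spool to the stool's −x edge is 0 mm.

The spool's min-x is at 0; the stool's min-x is 0; gap = 0 mm.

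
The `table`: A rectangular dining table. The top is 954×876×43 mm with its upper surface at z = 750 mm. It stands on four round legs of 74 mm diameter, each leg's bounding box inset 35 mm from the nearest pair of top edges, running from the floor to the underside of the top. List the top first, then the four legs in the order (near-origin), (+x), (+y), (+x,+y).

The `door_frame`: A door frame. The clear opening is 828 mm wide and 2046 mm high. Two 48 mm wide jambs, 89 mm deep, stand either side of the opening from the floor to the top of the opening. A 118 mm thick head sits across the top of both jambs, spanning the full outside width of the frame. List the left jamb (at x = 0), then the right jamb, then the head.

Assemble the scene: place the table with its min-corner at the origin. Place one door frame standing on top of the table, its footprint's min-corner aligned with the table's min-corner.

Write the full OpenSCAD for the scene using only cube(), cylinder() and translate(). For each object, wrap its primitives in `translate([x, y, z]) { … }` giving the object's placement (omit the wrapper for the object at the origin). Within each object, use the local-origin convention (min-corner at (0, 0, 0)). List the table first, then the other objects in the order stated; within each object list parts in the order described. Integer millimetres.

translate([0, 0, 707]) cube([954, 876, 43]);
translate([72, 72, 0]) cylinder(h = 707, r = 37);
translate([882, 72, 0]) cylinder(h = 707, r = 37);
translate([72, 804, 0]) cylinder(h = 707, r = 37);
translate([882, 804, 0]) cylinder(h = 707, r = 37);
translate([0, 0, 750]) {
  cube([48, 89, 2046]);
  translate([876, 0, 0]) cube([48, 89, 2046]);
  translate([0, 0, 2046]) cube([924, 89, 118]);
}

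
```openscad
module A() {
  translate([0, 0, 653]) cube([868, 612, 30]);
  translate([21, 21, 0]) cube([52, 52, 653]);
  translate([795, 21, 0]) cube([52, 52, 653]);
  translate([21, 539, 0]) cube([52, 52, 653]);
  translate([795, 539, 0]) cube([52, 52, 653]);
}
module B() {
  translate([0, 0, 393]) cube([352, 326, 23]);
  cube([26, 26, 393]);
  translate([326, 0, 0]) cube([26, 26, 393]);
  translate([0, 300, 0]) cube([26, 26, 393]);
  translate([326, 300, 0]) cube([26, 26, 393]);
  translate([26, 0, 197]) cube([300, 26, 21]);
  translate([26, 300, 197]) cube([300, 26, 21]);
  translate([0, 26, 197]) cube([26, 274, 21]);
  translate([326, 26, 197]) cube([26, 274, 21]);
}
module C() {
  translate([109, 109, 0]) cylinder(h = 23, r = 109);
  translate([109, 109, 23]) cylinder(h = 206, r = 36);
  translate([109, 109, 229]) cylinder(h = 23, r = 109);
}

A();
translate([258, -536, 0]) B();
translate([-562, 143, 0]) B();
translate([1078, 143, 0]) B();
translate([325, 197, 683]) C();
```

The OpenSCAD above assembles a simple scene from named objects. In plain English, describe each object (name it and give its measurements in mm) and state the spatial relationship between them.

A is a table: top 868 mm (x) × 612 mm (y), 30 mm thick, upper face at z = 683 mm, on four 52×52 mm square legs, each inset 21 mm from the nearest pair of top edges, running from z = 0 to the bottom of the top.

B is a four-legged stool. The seat is a 352×326×23 mm slab whose top surface is at z = 416 mm; four square legs, each 26×26 mm in cross-section, run from the floor (z = 0) to the underside of the seat, each flush with a corner of the seat. Four stretchers, 26 mm wide and 21 mm tall, connect adjacent legs with their undersides at z = 197 mm, each running between the inner faces of the legs it joins and aligned with the legs' outer faces on the other axis.

C is a spool: two coaxial disc flanges of radius 109 mm and thickness 23 mm, joined by a core cylinder of radius 36 mm and height 206 mm. The lower flange rests on z = 0 and the three cylinders share a vertical axis.

Three stools sit around the table at the −y, −x, +x sides. The spool is on top of the table, centred.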